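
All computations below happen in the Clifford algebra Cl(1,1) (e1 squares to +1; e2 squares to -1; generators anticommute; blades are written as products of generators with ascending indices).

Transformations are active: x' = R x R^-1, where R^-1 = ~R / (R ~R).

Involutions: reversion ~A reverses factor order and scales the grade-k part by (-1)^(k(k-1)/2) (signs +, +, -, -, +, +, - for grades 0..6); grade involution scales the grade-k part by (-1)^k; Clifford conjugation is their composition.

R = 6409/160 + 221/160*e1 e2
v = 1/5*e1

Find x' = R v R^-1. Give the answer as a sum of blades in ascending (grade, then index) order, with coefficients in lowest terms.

~R = 6409/160 - 221/160*e1 e2, and R ~R = 1025661/640, so R^-1 = ~R / (1025661/640).
R v = 6409/800*e1 - 221/800*e2
Answer: 421/2100*e1 - 29/2100*e2


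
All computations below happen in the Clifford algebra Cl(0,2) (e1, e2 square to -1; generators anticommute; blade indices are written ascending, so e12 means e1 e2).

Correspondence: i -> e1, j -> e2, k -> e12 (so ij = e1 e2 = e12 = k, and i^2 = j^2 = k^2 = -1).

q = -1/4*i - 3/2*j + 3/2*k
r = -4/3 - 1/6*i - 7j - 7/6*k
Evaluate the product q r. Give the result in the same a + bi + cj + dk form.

In blades: q = -1/4*e1 - 3/2*e2 + 3/2*e12, r = -4/3 - 1/6*e1 - 7*e2 - 7/6*e12.
Distribute q over r term by term (generator squares from the signature, products reordered to ascending indices): (-1/4*e1)*r = -1/24 + 1/3*e1 - 7/24*e2 + 7/4*e12; (-3/2*e2)*r = -21/2 + 7/4*e1 + 2*e2 - 1/4*e12; (3/2*e12)*r = 7/4 + 21/2*e1 - 1/4*e2 - 2*e12.
Sum: -211/24 + 151/12*e1 + 35/24*e2 - 1/2*e12; translating back through the correspondence:
Answer: -211/24 + 151/12*i + 35/24*j - 1/2*k


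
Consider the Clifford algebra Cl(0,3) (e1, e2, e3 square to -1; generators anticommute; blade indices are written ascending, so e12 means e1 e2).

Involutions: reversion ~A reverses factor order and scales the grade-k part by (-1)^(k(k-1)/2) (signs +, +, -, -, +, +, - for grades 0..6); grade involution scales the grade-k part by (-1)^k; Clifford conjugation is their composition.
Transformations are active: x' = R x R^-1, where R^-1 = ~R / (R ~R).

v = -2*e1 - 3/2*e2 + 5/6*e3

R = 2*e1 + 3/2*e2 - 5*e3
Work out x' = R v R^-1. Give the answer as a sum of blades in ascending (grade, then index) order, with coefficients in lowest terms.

~R = 2*e1 + 3/2*e2 - 5*e3, and R ~R = -125/4, so R^-1 = ~R / (-125/4).
R v = 125/12 - 25/3*e13 - 25/4*e23
Answer: 2/3*e1 + 1/2*e2 + 5/2*e3


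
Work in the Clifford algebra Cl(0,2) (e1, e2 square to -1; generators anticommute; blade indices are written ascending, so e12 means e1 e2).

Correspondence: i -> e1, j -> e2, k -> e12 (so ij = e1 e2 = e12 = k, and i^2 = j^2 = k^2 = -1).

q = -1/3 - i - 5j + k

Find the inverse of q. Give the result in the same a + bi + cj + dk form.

In blades: q = -1/3 - e1 - 5*e2 + e12.
With qbar = -1/3 + e1 + 5*e2 - e12 (scalar fixed, mapped units negated), q qbar = 244/9 (the sum of squared coefficients), so q^-1 = qbar / (244/9) = -3/244 + 9/244*e1 + 45/244*e2 - 9/244*e12; translating back:
Answer: -3/244 + 9/244*i + 45/244*j - 9/244*k


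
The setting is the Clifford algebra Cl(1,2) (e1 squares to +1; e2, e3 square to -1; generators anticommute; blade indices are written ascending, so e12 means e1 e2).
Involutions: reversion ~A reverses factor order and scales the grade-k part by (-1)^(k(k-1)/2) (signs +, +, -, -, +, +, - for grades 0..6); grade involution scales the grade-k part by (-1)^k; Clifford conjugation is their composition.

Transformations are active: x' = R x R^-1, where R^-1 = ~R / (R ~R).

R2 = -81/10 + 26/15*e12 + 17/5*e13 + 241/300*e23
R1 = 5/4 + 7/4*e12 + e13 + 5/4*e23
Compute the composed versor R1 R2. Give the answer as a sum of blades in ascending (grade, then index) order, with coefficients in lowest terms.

Distribute over the terms of R1 (each basis-blade product reordered to ascending indices, repeated generators contracted through their squares):
(5/4) R2 = -81/8 + 13/6*e12 + 17/4*e13 + 241/240*e23
(7/4*e12) R2 = 91/30 - 567/40*e12 - 1687/1200*e13 - 119/20*e23
(e13) R2 = 17/5 + 241/300*e12 - 81/10*e13 + 26/15*e23
(5/4*e23) R2 = -241/240 - 17/4*e12 + 13/6*e13 - 81/8*e23
Summing the partial products and collecting blades:
Answer: -1127/240 - 3091/200*e12 - 3707/1200*e13 - 1067/80*e23


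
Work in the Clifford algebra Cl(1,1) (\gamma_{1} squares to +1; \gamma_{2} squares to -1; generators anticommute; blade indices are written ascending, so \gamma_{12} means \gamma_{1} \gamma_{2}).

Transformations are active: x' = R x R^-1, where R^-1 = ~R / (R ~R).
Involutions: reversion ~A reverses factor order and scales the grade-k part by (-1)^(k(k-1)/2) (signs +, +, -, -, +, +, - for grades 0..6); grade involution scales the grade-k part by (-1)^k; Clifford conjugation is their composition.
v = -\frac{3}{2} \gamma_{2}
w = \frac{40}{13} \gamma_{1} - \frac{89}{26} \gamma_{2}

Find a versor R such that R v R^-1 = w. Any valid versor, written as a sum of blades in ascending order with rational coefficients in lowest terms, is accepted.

Sketch: the shared square -\frac{9}{4} makes R = v + w = \frac{40}{13} \gamma_{1} - \frac{64}{13} \gamma_{2} the natural versor; its sandwich fixes that direction, negates (v - w)/2, and sends v to w.
Answer: \frac{40}{13} \gamma_{1} - \frac{64}{13} \gamma_{2}


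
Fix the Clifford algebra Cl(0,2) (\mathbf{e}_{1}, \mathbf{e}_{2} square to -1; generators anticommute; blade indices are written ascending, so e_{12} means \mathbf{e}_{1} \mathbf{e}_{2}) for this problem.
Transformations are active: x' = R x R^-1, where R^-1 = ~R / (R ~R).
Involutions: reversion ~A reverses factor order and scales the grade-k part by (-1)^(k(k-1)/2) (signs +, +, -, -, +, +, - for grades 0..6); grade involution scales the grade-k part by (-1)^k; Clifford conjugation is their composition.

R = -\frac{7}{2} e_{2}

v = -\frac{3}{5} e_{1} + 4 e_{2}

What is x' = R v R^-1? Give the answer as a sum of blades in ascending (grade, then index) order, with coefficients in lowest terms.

~R = -\frac{7}{2} e_{2}, and R ~R = -\frac{49}{4}, so R^-1 = ~R / (-\frac{49}{4}).
R v = 14 - \frac{21}{10} e_{12}
Answer: \frac{3}{5} e_{1} + 4 e_{2}


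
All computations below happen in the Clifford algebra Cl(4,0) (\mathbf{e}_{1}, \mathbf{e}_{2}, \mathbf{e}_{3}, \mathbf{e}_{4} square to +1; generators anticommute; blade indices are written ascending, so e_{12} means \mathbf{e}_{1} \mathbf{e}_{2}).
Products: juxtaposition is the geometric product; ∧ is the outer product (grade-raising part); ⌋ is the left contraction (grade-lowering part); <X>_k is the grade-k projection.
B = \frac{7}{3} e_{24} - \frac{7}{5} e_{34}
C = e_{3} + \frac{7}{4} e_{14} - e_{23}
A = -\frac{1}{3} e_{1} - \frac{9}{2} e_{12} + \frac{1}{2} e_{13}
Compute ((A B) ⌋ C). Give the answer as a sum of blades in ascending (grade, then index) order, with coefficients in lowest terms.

step 1: -\frac{56}{5} e_{14} - \frac{7}{9} e_{124} + \frac{7}{15} e_{134} + \frac{77}{15} e_{1234}
step 2: \frac{98}{5}
Answer: \frac{98}{5}


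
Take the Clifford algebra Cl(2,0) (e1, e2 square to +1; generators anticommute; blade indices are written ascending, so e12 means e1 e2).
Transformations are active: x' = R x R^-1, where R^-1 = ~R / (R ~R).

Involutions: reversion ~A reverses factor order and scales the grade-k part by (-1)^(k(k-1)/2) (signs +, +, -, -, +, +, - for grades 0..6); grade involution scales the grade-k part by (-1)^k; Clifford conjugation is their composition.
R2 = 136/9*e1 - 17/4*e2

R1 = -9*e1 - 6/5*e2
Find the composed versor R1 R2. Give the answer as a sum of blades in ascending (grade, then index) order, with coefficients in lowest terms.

Distribute over the terms of R1 (each basis-blade product reordered to ascending indices, repeated generators contracted through their squares):
(-9*e1) R2 = -136 + 153/4*e12
(-6/5*e2) R2 = 51/10 + 272/15*e12
Summing the partial products and collecting blades:
Answer: -1309/10 + 3383/60*e12


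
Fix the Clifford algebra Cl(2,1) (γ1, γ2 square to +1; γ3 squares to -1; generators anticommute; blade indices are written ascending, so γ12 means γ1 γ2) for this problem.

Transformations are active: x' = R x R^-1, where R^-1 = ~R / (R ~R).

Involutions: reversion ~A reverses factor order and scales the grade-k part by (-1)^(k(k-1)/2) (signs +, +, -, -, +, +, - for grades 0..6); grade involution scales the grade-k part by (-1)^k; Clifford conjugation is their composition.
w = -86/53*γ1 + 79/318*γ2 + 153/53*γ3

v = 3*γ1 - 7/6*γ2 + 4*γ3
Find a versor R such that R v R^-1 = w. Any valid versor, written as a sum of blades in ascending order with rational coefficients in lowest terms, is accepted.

Equal squares first: v^2 = w^2 = -203/36. Then v + w = 73/53*γ1 - 146/159*γ2 + 365/53*γ3 is a versor taking v to w, provided it is invertible.
Answer: 73/53*γ1 - 146/159*γ2 + 365/53*γ3


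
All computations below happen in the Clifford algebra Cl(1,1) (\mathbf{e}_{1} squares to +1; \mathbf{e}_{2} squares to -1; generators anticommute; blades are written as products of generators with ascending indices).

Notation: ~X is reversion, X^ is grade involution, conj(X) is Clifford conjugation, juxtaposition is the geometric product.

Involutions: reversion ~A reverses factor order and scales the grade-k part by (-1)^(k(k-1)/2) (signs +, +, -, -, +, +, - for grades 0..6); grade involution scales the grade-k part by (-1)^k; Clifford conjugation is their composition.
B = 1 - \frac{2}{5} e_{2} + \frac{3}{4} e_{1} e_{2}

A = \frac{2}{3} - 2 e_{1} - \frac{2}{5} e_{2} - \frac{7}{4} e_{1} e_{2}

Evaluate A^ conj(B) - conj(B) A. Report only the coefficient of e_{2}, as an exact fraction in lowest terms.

first term: \frac{2183}{1200} + \frac{12}{5} e_{1} - \frac{5}{6} e_{2} - \frac{29}{20} e_{1} e_{2}
second term: \frac{2567}{1200} - 3 e_{1} - \frac{49}{30} e_{2} - \frac{29}{20} e_{1} e_{2}
Answer: \frac{4}{5}


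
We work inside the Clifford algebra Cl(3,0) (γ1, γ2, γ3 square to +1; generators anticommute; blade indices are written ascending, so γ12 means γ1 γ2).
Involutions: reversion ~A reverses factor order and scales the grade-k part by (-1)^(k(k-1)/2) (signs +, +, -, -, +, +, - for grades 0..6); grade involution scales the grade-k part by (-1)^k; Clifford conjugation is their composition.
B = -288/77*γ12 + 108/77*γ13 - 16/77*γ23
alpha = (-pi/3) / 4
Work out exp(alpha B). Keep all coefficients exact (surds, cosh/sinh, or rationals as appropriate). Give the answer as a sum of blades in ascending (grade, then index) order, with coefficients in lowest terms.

B^2 term by term: the squares give (-288/77)^2*(γ12)^2 + (108/77)^2*(γ13)^2 + (-16/77)^2*(γ23)^2 = 82944/5929*(-1) + 11664/5929*(-1) + 256/5929*(-1) = -16 (each basis 2-blade squares to minus the product of its generators' squares); cross terms between blades sharing an index anticommute and cancel. So B^2 = -16.
B^2 = -16 — a negative square means the series sums to a rotation: l = 4, alpha*l = -pi/3, so exp(alpha B) = cos(-pi/3) + (sin(-pi/3)/4)*B = 1/2 + (-sqrt(3)/8)*B.
Answer: 1/2 + 36*sqrt(3)/77*γ12 - 27*sqrt(3)/154*γ13 + 2*sqrt(3)/77*γ23


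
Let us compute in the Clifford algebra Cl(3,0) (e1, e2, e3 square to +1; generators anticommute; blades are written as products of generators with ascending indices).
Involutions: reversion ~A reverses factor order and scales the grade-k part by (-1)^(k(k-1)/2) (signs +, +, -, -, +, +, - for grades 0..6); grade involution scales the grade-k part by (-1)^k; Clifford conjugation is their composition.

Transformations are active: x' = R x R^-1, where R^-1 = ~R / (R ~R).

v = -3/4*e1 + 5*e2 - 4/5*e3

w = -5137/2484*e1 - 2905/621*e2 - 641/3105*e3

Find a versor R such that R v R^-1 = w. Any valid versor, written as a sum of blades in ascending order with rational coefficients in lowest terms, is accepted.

Construction: equal norms (both 10481/400) license R = v + w = -1750/621*e1 + 200/621*e2 - 625/621*e3 — nothing changes along that direction, while (v - w)/2 changes sign, so v maps onto w.
Answer: -1750/621*e1 + 200/621*e2 - 625/621*e3


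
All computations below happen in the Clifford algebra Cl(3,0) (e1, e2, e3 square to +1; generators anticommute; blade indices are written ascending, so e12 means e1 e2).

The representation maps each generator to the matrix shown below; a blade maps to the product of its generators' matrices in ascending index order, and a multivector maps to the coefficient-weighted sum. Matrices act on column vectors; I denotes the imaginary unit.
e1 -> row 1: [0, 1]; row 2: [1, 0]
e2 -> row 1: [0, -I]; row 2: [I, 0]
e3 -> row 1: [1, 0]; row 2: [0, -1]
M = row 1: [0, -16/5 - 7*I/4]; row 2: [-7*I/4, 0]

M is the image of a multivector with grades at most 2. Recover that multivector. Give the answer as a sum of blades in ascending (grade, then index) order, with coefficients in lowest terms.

Method: 1, rho(e1), rho(e2), rho(e3) form a trace-orthogonal basis of the 2x2 complex matrices (tr(X Y) = 2 if X = Y, else 0), so M = m0*1 + m1*rho(e1) + m2*rho(e2) + m3*rho(e3) with m0 = tr(M)/2 = 0, m1 = tr(M rho(e1))/2 = -8/5 - 7*I/4, m2 = tr(M rho(e2))/2 = -8*I/5, m3 = tr(M rho(e3))/2 = 0.
Multiplying table entries, the bivector images are rho(e12) = I*rho(e3), rho(e13) = -I*rho(e2), rho(e23) = I*rho(e1); with real blade coefficients the real parts of m0..m3 are the coefficients of 1, e1, e2, e3 and the imaginary parts give the bivectors (e23: Im m1, e13: -Im m2, e12: Im m3).
Answer: -8/5*e1 + 8/5*e13 - 7/4*e23


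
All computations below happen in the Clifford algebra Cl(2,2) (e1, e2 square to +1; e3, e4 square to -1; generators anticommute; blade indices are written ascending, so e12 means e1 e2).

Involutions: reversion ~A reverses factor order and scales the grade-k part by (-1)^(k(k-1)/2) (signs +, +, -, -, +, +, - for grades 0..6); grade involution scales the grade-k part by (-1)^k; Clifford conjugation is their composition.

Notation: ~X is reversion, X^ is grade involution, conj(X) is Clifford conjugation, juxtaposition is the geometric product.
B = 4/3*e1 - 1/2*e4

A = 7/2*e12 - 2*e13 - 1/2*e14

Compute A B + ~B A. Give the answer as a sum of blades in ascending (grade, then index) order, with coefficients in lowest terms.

first term: -1/4*e1 - 14/3*e2 + 8/3*e3 + 2/3*e4 - 7/4*e124 + e134
second term: 1/4*e1 + 14/3*e2 - 8/3*e3 - 2/3*e4 - 7/4*e124 + e134
Answer: -7/2*e124 + 2*e134


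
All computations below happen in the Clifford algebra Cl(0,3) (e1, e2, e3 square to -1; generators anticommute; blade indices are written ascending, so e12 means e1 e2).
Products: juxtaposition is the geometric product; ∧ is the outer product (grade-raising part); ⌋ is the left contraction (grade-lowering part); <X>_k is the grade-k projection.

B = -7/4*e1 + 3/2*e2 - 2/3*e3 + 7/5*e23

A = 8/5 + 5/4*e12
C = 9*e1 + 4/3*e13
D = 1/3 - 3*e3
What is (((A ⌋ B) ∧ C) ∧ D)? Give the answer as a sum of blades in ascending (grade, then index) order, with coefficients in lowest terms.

step 1: -14/5*e1 + 12/5*e2 - 16/15*e3 + 56/25*e23
step 2: -108/5*e12 + 48/5*e13 + 424/25*e123
step 3: -36/5*e12 + 16/5*e13 + 5284/75*e123
Answer: -36/5*e12 + 16/5*e13 + 5284/75*e123


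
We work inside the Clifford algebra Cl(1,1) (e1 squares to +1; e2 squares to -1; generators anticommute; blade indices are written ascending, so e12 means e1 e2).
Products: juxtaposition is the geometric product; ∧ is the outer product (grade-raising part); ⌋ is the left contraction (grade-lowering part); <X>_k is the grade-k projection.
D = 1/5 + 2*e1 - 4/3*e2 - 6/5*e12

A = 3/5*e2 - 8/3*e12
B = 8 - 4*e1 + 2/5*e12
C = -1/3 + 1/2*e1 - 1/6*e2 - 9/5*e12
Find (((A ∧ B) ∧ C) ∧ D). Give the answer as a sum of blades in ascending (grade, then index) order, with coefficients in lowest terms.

step 1: 24/5*e2 - 284/15*e12
step 2: -8/5*e2 + 176/45*e12
step 3: -8/25*e2 + 896/225*e12
Answer: -8/25*e2 + 896/225*e12


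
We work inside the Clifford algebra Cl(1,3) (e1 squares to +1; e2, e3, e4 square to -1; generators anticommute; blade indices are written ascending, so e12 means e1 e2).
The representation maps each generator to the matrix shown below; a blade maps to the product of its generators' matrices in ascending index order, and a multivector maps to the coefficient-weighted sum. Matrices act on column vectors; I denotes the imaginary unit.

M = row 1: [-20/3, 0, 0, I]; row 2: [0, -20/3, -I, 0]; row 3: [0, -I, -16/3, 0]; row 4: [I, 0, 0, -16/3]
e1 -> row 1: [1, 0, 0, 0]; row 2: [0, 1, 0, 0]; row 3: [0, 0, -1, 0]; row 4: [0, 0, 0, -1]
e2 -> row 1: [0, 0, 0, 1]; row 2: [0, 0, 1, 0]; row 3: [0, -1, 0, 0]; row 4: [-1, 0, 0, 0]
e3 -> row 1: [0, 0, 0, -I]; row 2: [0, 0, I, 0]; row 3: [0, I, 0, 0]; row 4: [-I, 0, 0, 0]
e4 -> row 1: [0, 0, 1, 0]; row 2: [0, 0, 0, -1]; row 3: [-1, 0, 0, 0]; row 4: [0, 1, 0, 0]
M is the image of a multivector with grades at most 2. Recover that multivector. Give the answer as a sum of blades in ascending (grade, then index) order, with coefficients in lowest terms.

Method: the blade images are trace-orthogonal — tr(rho(e_A) rho(e_B)^-1) = 4 if A = B and 0 otherwise — and rho(e_A)^-1 = (e_A)^2 * rho(e_A) with (e_A)^2 = +1 or -1, so the coefficient of e_A in the preimage is (e_A)^2 * tr(M rho(e_A))/4.
Nonzero projections over blades of grade <= 2: 1: (1)^2 = +1, tr(M 1) = -24, coefficient -6; e1: (e1)^2 = +1, tr(M rho(e1)) = -8/3, coefficient -2/3; e3: (e3)^2 = -1, tr(M rho(e3)) = 4, coefficient -1. Every other blade of grade <= 2 projects to 0.
Answer: -6 - 2/3*e1 - e3


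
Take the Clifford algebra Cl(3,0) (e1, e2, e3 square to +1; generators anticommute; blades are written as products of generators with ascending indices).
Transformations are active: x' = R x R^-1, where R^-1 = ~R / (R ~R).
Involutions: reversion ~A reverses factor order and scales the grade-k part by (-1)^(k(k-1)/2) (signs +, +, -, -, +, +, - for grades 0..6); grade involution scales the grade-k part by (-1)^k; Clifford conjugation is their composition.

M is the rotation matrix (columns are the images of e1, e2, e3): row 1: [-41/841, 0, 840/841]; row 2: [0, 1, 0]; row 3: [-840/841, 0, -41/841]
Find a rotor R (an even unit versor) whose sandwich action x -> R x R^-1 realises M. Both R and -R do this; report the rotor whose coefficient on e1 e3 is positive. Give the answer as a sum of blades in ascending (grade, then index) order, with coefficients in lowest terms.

Method: write R = a + b12*e1 e2 + b13*e1 e3 + b23*e2 e3 with a^2 + b12^2 + b13^2 + b23^2 = 1 (so R^-1 = ~R). Expanding the columns R e_j ~R gives tr M = 4a^2 - 1 and, from the antisymmetric part, M21 - M12 = -4a*b12, M13 - M31 = 4a*b13, M32 - M23 = -4a*b23.
Here tr M = 759/841, so a^2 = (1 + tr M)/4 = 400/841 and a = ±20/29. Taking a = 20/29: M21 - M12 = 0, M13 - M31 = 1680/841, M32 - M23 = 0, giving b12 = 0, b13 = 21/29, b23 = 0, i.e. R = 20/29 + 21/29*e1 e3.
Its e1 e3 coefficient is already positive.
Answer: 20/29 + 21/29*e1 e3. Recall the cover is two-to-one: with M of trace 759/841, both preimages act alike, and the stated e1 e3 sign chooses the sheet.


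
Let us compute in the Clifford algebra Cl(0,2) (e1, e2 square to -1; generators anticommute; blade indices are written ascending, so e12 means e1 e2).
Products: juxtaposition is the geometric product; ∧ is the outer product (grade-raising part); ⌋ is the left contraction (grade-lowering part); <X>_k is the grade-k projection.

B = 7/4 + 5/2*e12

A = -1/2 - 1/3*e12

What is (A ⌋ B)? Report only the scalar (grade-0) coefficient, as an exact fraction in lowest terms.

step 1: -1/24 - 5/4*e12
Answer: -1/24


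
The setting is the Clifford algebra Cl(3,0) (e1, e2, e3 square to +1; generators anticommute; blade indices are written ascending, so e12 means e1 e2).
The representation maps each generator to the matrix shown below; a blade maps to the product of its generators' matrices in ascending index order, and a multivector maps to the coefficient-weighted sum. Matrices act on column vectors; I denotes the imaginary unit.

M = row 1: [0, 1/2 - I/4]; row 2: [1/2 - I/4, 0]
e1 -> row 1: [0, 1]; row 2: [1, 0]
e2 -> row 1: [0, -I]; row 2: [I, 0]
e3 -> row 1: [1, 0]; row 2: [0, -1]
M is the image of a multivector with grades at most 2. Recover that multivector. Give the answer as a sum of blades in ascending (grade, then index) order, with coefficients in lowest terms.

Method: 1, rho(e1), rho(e2), rho(e3) form a trace-orthogonal basis of the 2x2 complex matrices (tr(X Y) = 2 if X = Y, else 0), so M = m0*1 + m1*rho(e1) + m2*rho(e2) + m3*rho(e3) with m0 = tr(M)/2 = 0, m1 = tr(M rho(e1))/2 = 1/2 - I/4, m2 = tr(M rho(e2))/2 = 0, m3 = tr(M rho(e3))/2 = 0.
Multiplying table entries, the bivector images are rho(e12) = I*rho(e3), rho(e13) = -I*rho(e2), rho(e23) = I*rho(e1); with real blade coefficients the real parts of m0..m3 are the coefficients of 1, e1, e2, e3 and the imaginary parts give the bivectors (e23: Im m1, e13: -Im m2, e12: Im m3).
Answer: 1/2*e1 - 1/4*e23


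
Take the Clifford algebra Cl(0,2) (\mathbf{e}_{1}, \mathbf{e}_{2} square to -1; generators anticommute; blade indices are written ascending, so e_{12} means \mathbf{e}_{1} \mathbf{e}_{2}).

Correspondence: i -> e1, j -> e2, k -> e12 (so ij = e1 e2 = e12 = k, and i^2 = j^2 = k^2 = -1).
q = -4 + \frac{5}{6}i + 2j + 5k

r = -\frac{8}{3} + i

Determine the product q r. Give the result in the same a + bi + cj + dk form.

In blades: q = -4 + \frac{5}{6} e_{1} + 2 e_{2} + 5 e_{12}, r = -\frac{8}{3} + e_{1}.
Distribute q over r term by term (generator squares from the signature, products reordered to ascending indices): (-4)*r = \frac{32}{3} - 4 e_{1}; (\frac{5}{6} e_{1})*r = -\frac{5}{6} - \frac{20}{9} e_{1}; (2 e_{2})*r = -\frac{16}{3} e_{2} - 2 e_{12}; (5 e_{12})*r = 5 e_{2} - \frac{40}{3} e_{12}.
Sum: \frac{59}{6} - \frac{56}{9} e_{1} - \frac{1}{3} e_{2} - \frac{46}{3} e_{12}; translating back through the correspondence:
Answer: \frac{59}{6} - \frac{56}{9}i - \frac{1}{3}j - \frac{46}{3}k


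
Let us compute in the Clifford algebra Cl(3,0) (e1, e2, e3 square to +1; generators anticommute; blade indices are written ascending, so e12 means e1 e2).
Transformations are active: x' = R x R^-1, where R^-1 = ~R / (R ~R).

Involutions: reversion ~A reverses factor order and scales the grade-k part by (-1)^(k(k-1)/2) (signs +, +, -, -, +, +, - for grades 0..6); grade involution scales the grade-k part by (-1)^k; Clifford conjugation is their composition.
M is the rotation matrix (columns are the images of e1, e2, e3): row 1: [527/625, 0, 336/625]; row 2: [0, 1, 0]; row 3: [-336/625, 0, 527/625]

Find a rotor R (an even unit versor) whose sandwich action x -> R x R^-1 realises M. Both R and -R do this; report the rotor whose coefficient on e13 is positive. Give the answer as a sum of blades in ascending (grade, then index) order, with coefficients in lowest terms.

Method: write R = a + b12*e12 + b13*e13 + b23*e23 with a^2 + b12^2 + b13^2 + b23^2 = 1 (so R^-1 = ~R). Expanding the columns R e_j ~R gives tr M = 4a^2 - 1 and, from the antisymmetric part, M21 - M12 = -4a*b12, M13 - M31 = 4a*b13, M32 - M23 = -4a*b23.
Here tr M = 1679/625, so a^2 = (1 + tr M)/4 = 576/625 and a = ±24/25. Taking a = 24/25: M21 - M12 = 0, M13 - M31 = 672/625, M32 - M23 = 0, giving b12 = 0, b13 = 7/25, b23 = 0, i.e. R = 24/25 + 7/25*e13.
Its e13 coefficient is already positive.
Answer: 24/25 + 7/25*e13. Recall the cover is two-to-one: with M of trace 1679/625, both preimages act alike, and the stated e13 sign chooses the sheet.


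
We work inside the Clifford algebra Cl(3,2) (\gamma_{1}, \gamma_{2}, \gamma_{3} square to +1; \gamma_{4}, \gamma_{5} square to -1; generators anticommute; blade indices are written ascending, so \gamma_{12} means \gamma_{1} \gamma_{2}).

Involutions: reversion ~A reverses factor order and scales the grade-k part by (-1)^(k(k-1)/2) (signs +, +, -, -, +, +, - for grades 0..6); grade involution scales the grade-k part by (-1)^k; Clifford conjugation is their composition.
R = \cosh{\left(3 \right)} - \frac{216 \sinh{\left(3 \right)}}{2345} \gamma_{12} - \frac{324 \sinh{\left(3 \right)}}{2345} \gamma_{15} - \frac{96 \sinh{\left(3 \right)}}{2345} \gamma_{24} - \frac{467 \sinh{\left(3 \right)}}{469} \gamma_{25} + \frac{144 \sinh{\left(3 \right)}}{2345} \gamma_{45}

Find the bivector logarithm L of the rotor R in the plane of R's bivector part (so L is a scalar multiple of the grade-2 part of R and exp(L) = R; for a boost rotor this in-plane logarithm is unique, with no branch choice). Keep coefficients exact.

The scalar part of R is \cosh{\left(3 \right)}, giving the rapidity magnitude (cosh is even); the bivector part supplies orientation, its quotient by sinh of the rapidity is the plane, and L = rapidity * plane — unique in that plane, since flipping both signs leaves L unchanged.
Concretely: cosh(rapidity) = \cosh{\left(3 \right)} gives rapidity = ±3, and since rapidity/sinh(rapidity) is even the sign is immaterial: L = (rapidity/sinh(rapidity)) * <R>_2 = (\frac{3}{\sinh{\left(3 \right)}}) * <R>_2.
Answer: - \frac{648}{2345} \gamma_{12} - \frac{972}{2345} \gamma_{15} - \frac{288}{2345} \gamma_{24} - \frac{1401}{469} \gamma_{25} + \frac{432}{2345} \gamma_{45}


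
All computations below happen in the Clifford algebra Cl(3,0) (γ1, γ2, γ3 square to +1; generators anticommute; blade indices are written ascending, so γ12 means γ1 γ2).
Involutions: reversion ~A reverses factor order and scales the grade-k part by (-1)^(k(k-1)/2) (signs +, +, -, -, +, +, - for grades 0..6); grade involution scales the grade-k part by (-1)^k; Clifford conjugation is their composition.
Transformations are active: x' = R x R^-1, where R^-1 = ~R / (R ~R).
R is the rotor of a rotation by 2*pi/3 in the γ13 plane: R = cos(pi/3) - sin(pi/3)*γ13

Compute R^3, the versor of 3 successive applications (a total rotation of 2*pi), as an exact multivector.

The rotor phase is half the rotation angle and phases add under composition, so 3 steps in the γ13 plane accumulate phase 3*(pi/3) = pi: R^3 = cos(pi) - sin(pi)*γ13.
cos(pi) = -1 and sin(pi) = 0, so R^3 = -1. The total rotation 2*pi is 1 full turn, so every vector returns to itself, yet the rotor is -1, on the OTHER sheet of the double cover (an odd number of 2*pi turns).
Answer: -1


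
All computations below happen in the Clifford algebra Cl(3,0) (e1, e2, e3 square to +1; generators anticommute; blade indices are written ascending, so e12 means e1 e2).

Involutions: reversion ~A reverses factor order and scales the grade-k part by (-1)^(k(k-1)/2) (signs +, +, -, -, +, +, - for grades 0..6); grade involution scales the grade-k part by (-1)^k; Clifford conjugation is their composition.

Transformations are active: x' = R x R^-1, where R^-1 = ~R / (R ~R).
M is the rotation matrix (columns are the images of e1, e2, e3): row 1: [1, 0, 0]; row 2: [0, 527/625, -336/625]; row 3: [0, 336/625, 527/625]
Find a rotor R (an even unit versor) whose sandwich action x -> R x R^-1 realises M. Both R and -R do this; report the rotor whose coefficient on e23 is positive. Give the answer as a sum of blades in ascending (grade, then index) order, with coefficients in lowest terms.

Method: write R = a + b12*e12 + b13*e13 + b23*e23 with a^2 + b12^2 + b13^2 + b23^2 = 1 (so R^-1 = ~R). Expanding the columns R e_j ~R gives tr M = 4a^2 - 1 and, from the antisymmetric part, M21 - M12 = -4a*b12, M13 - M31 = 4a*b13, M32 - M23 = -4a*b23.
Here tr M = 1679/625, so a^2 = (1 + tr M)/4 = 576/625 and a = ±24/25. Taking a = 24/25: M21 - M12 = 0, M13 - M31 = 0, M32 - M23 = 672/625, giving b12 = 0, b13 = 0, b23 = -7/25, i.e. R = 24/25 - 7/25*e23.
Its e23 coefficient is negative, so report the other preimage -R.
Answer: -24/25 + 7/25*e23. Note: both R and -R realise this M (trace 1679/625); the covering map identifies them, and the e23-coefficient sign is the tie-breaker.


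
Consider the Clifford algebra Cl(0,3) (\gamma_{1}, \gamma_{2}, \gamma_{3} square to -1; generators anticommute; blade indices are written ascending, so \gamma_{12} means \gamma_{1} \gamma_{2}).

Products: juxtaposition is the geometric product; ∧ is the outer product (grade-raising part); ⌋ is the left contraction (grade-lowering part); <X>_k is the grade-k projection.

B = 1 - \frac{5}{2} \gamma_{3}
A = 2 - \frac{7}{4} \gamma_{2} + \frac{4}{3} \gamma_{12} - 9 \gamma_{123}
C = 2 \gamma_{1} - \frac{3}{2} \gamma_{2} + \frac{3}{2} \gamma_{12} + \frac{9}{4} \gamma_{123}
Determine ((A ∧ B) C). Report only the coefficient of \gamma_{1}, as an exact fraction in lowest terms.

step 1: 2 - \frac{7}{4} \gamma_{2} - 5 \gamma_{3} + \frac{4}{3} \gamma_{12} + \frac{35}{8} \gamma_{23} - \frac{37}{3} \gamma_{123}
step 2: -\frac{259}{8} - \frac{207}{32} \gamma_{1} - \frac{1}{3} \gamma_{2} + \frac{143}{16} \gamma_{3} + \frac{71}{4} \gamma_{12} + \frac{249}{8} \gamma_{13} + \frac{103}{6} \gamma_{23} + \frac{23}{4} \gamma_{123}
Answer: -\frac{207}{32}


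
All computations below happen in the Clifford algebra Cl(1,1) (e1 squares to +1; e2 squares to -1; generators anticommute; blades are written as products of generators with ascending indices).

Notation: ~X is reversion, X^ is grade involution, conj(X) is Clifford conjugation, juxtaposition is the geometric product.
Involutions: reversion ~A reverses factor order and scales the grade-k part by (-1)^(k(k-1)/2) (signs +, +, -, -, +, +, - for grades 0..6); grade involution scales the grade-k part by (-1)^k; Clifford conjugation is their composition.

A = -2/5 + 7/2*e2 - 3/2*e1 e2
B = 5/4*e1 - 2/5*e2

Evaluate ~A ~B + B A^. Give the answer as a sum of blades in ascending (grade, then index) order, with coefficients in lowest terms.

first term: 7/5 + 1/10*e1 - 343/200*e2 - 35/8*e1 e2
second term: -7/5 + 1/10*e1 - 343/200*e2 - 35/8*e1 e2
Answer: 1/5*e1 - 343/100*e2 - 35/4*e1 e2


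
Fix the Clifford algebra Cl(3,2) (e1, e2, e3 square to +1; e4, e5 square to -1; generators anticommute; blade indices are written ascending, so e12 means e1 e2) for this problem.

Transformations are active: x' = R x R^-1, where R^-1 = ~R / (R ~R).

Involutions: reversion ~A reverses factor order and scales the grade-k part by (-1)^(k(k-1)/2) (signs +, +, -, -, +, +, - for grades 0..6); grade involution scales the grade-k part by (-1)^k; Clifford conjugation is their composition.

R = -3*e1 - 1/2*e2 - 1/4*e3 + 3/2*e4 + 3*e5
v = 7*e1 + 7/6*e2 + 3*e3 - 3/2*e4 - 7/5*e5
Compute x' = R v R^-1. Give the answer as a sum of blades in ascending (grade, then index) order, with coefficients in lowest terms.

~R = -3*e1 - 1/2*e2 - 1/4*e3 + 3/2*e4 + 3*e5, and R ~R = -31/16, so R^-1 = ~R / (-31/16).
R v = -953/60 - 29/4*e13 - 6*e14 - 84/5*e15 - 29/24*e23 - e24 - 14/5*e25 - 33/8*e34 - 173/20*e35 + 12/5*e45
Answer: -8709/155*e1 - 2903/310*e2 - 3301/465*e3 + 8089/310*e4 + 7841/155*e5


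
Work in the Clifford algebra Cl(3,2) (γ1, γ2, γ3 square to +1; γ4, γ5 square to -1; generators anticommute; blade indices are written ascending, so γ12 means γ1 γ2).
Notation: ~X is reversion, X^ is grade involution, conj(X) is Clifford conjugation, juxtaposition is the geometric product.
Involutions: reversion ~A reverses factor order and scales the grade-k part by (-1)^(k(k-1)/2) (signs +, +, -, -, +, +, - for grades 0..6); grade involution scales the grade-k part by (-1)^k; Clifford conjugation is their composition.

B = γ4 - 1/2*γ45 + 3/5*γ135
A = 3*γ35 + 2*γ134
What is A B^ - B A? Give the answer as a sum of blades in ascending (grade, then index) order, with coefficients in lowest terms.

first term: -9/5*γ1 + 2*γ13 - 3/2*γ34 + 6/5*γ45 + γ135 + 3*γ345
second term: 9/5*γ1 - 2*γ13 + 3/2*γ34 + 6/5*γ45 - γ135 - 3*γ345
Answer: -18/5*γ1 + 4*γ13 - 3*γ34 + 2*γ135 + 6*γ345


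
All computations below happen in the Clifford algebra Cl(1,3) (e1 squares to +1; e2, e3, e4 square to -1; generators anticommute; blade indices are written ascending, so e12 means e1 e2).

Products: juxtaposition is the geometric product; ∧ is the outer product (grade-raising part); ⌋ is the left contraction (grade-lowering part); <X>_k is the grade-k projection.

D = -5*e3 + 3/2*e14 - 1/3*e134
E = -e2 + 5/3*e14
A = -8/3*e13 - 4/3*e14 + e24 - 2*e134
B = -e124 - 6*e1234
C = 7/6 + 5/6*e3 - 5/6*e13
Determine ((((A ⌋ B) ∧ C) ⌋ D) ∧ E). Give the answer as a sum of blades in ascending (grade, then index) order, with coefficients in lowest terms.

step 1: e1 - 40/3*e2 - 6*e13 + 8*e23 - 16*e24
step 2: 7/6*e1 - 140/9*e2 - 37/6*e13 - 16/9*e23 - 56/3*e24 - 100/9*e123 + 40/3*e234 - 40/3*e1234
step 3: 137/36*e4 - 7/18*e34
step 4: 137/36*e24 + 7/18*e234
Answer: 137/36*e24 + 7/18*e234


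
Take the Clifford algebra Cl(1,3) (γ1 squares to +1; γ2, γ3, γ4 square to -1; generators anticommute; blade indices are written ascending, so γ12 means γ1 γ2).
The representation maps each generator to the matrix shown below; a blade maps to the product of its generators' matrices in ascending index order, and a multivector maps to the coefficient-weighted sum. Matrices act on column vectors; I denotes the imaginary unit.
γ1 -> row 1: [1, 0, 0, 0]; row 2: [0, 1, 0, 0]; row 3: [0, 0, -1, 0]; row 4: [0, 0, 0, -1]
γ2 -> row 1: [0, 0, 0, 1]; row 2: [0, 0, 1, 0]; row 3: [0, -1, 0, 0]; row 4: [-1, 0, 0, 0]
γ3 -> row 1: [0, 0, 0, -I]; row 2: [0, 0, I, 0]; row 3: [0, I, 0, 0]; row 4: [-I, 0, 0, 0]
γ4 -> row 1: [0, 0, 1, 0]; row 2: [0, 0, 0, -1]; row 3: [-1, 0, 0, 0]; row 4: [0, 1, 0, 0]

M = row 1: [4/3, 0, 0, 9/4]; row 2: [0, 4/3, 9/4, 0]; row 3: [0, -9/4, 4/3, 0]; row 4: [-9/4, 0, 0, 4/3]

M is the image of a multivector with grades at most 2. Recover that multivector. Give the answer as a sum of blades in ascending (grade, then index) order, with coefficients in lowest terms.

Method: the blade images are trace-orthogonal — tr(rho(e_A) rho(e_B)^-1) = 4 if A = B and 0 otherwise — and rho(e_A)^-1 = (e_A)^2 * rho(e_A) with (e_A)^2 = +1 or -1, so the coefficient of e_A in the preimage is (e_A)^2 * tr(M rho(e_A))/4.
Nonzero projections over blades of grade <= 2: 1: (1)^2 = +1, tr(M 1) = 16/3, coefficient 4/3; γ2: (γ2)^2 = -1, tr(M rho(γ2)) = -9, coefficient 9/4. Every other blade of grade <= 2 projects to 0.
Answer: 4/3 + 9/4*γ2


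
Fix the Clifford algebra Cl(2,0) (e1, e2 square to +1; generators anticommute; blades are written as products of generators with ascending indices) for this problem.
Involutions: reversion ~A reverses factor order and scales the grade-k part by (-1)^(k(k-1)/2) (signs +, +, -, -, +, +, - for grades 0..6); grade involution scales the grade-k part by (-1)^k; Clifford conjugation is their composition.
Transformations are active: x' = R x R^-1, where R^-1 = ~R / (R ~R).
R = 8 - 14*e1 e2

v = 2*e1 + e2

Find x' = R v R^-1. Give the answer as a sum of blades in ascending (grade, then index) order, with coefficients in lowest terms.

~R = 8 + 14*e1 e2, and R ~R = 260, so R^-1 = ~R / (260).
R v = 2*e1 + 36*e2
Answer: -122/65*e1 + 79/65*e2


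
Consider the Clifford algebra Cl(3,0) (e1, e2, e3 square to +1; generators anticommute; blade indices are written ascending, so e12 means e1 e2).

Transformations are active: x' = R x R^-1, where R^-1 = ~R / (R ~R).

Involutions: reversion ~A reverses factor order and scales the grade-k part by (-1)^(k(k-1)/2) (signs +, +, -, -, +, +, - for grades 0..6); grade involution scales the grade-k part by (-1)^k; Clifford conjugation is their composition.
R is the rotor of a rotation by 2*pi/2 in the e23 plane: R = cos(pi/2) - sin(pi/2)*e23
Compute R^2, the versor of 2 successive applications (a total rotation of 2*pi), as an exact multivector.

Half-angle bookkeeping: 2 applications in e23 add up to rotor phase 2*pi/2 = pi, so R^2 = cos(pi) - sin(pi)*e23.
cos(pi) = -1 and sin(pi) = 0, so R^2 = -1. The total rotation 2*pi is 1 full turn, so every vector returns to itself, yet the rotor is -1, on the OTHER sheet of the double cover (an odd number of 2*pi turns).
Answer: -1


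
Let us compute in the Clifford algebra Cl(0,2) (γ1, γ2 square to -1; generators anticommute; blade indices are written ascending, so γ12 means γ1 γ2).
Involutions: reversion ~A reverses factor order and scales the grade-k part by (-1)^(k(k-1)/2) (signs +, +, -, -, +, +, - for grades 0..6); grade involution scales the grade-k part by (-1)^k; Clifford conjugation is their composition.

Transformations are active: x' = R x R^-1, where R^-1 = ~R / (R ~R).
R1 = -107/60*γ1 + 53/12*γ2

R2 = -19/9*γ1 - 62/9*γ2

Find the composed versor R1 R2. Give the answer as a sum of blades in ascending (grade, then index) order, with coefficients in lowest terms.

Distribute over the terms of R1 (each basis-blade product reordered to ascending indices, repeated generators contracted through their squares):
(-107/60*γ1) R2 = -2033/540 + 3317/270*γ12
(53/12*γ2) R2 = 1643/54 + 1007/108*γ12
Summing the partial products and collecting blades:
Answer: 4799/180 + 11669/540*γ12


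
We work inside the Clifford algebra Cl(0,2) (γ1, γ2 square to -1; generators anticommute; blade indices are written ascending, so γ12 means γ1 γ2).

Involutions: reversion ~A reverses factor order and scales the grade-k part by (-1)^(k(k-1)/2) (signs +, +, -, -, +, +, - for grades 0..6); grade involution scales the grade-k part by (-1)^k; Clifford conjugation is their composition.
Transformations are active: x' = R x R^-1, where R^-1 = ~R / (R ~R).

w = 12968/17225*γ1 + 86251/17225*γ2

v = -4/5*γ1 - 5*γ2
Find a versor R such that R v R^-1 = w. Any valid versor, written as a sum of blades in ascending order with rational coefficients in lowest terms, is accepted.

R = v + w = -812/17225*γ1 + 126/17225*γ2 works: the equal norms (-641/25) guarantee its sandwich swaps v into w.
Answer: -812/17225*γ1 + 126/17225*γ2


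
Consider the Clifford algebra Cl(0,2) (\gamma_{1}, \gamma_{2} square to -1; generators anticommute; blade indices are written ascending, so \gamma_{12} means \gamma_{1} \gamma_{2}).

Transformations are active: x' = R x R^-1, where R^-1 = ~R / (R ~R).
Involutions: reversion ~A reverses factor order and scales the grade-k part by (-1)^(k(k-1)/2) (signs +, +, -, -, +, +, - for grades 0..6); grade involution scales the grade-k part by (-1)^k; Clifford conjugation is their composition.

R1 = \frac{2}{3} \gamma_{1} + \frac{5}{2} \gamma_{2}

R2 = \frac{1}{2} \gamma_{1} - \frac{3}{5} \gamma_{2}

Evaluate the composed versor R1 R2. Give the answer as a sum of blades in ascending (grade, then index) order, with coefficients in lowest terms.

Distribute over the terms of R1 (each basis-blade product reordered to ascending indices, repeated generators contracted through their squares):
(\frac{2}{3} \gamma_{1}) R2 = -\frac{1}{3} - \frac{2}{5} \gamma_{12}
(\frac{5}{2} \gamma_{2}) R2 = \frac{3}{2} - \frac{5}{4} \gamma_{12}
Summing the partial products and collecting blades:
Answer: \frac{7}{6} - \frac{33}{20} \gamma_{12}


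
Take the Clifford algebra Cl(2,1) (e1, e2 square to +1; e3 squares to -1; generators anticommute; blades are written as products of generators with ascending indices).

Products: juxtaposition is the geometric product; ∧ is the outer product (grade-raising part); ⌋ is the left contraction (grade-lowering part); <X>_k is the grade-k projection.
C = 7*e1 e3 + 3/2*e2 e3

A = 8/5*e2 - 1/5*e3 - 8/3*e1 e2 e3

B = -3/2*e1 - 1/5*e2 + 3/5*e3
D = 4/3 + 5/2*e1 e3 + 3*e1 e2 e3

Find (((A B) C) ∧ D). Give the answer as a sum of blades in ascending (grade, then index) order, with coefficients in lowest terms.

step 1: -1/5 + 4*e1 e2 - 5/6*e1 e3 + 123/25*e2 e3
step 2: 116/75 - 3569/100*e1 e2 + 23/5*e1 e3 - 283/10*e2 e3
step 3: 464/225 - 3569/75*e1 e2 + 10*e1 e3 - 566/15*e2 e3 + 116/25*e1 e2 e3
Answer: 464/225 - 3569/75*e1 e2 + 10*e1 e3 - 566/15*e2 e3 + 116/25*e1 e2 e3


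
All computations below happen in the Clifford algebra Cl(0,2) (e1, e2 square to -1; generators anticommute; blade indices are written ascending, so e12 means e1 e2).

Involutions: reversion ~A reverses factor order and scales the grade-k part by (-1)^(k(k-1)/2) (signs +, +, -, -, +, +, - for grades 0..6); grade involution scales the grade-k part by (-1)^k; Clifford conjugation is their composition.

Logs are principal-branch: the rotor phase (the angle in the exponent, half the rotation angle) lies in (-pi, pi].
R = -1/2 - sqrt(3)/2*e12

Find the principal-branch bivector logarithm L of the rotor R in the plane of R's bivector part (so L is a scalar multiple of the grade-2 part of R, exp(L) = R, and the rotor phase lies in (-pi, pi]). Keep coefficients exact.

The scalar part of R is -1/2, which pins the rotor phase on the principal branch; dividing the bivector part by the sine of that phase recovers the unit plane, and L is the phase times that plane.
Concretely: cos(phase) = -1/2 gives phase = ±2*pi/3, and since phase/sin(phase) is even the sign is immaterial: L = (phase/sin(phase)) * <R>_2 = (4*sqrt(3)*pi/9) * <R>_2.
Answer: -2*pi/3*e12
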